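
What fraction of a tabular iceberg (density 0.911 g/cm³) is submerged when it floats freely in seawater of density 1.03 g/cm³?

0.884

Submerged fraction = ρ_obj/ρ_fluid = 0.911/1.03 = 0.884.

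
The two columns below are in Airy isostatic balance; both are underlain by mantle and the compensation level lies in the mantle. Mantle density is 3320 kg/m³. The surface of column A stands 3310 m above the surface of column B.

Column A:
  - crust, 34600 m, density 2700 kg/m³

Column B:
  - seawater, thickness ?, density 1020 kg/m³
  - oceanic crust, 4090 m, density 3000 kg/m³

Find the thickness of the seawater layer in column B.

Take the compensation level at the base of the deeper column (depth z_c below the surface of column A) and equate Σ ρ_i t_i down to z_c; mantle fills any gap and the z_c terms cancel.
Column A: 34600×2700 + (z_c − 34600)×3320
Column B: 3310×0 + x×1020 + 4090×3000 + (z_c − 3310 − 4090 − x)×3320
The z_c×3320 term appears on both sides and cancels. Collect the known terms of each column as K = Σ(ρt)_known − 3320 × (depth of known layers): K_A = 93420000 − 3320×34600 = −21452000; K_B = 12270000 − 3320×(3310 + 4090) = −12298000.
Balance: K_A = K_B − x×(3320 − 1020), so x = (K_B − K_A)/(3320 − 1020) = 9154000/2300 = 3980 m.

3980 m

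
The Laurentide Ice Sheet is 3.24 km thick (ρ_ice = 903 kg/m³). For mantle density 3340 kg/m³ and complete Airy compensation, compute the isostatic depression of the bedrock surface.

For local isostatic compensation: the ice load ρ_ice t is balanced by mantle displaced below, ρ_m s.
s = t ρ_ice / ρ_m = 3.24 km × 903/3340 = 0.876 km.

0.876 km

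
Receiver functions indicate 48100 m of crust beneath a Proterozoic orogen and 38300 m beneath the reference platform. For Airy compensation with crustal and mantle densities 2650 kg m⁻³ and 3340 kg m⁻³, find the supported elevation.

Excess crust Δ = 48100 m − 38300 m = 9800 m, split between elevation h and root r with h + r = Δ.
Airy balance ρ_c h = (ρ_m − ρ_c) r gives r = h ρ_c/(ρ_m − ρ_c), so h (1 + ρ_c/(ρ_m − ρ_c)) = Δ, i.e. h = Δ (ρ_m − ρ_c)/ρ_m.
h = 9800 m × 690/3340 = 2020 m.

2020 m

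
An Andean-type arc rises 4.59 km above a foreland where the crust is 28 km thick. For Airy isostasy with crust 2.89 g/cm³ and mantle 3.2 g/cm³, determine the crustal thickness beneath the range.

Root depth r = h ρ_c / (ρ_m − ρ_c) = 4.59 km × 2.89 / 0.31 = 42.79 km.
Total thickness = T + h + r = 28 km + 4.59 km + 42.79 km = 75.4 km.

75.4 km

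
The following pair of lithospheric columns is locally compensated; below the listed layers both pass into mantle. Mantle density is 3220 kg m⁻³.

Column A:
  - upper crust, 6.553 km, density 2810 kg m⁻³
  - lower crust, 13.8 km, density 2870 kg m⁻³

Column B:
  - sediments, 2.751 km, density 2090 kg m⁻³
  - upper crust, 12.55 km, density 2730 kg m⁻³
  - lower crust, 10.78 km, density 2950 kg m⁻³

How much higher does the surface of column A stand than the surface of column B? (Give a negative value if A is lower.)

−1.44 km

For any compensation level in the mantle, the mantle terms cancel and isostasy reduces to e = (Σt_A − Σt_B) − (Σ(ρt)_A − Σ(ρt)_B) / ρ_m.
Σt_A = 20.353 km; Σt_B = 26.081 km; Σ(ρt)_A = 58019.93; Σ(ρt)_B = 71812.09 (in km·kg m⁻³).
e = (20.353 − 26.081) − (58019.93 − 71812.09) / 3220 = −1.44 km.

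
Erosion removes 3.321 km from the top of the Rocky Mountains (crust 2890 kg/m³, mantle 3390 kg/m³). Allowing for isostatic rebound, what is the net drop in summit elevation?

Rebound u = e ρ_c/ρ_m = 3.321 km × 2890/3390 = 2.831 km.
Net surface drop = e − u = 3.321 km − 2.831 km = e (ρ_m − ρ_c)/ρ_m = 0.49 km.

0.49 km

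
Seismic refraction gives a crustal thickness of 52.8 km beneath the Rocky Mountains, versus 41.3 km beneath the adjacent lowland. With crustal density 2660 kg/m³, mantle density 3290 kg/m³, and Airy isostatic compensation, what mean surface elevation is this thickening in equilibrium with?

Excess crust Δ = 52.8 km − 41.3 km = 11.5 km, split between elevation h and root r with h + r = Δ.
Airy balance ρ_c h = (ρ_m − ρ_c) r gives r = h ρ_c/(ρ_m − ρ_c), so h (1 + ρ_c/(ρ_m − ρ_c)) = Δ, i.e. h = Δ (ρ_m − ρ_c)/ρ_m.
h = 11.5 km × 630/3290 = 2.2 km.

2.2 km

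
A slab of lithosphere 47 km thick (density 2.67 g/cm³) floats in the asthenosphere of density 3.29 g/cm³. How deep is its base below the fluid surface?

Draft d = t ρ_obj/ρ_fluid = 47 km × 2.67/3.29 = 38.1 km.

38.1 km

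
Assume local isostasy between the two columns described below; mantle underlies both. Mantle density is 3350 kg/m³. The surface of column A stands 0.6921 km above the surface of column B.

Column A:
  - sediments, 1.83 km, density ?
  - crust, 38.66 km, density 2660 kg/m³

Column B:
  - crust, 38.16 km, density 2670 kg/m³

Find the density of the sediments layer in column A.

Take the compensation level at the base of the deeper column (depth z_c below the surface of column A) and equate Σ ρ_i t_i down to z_c; mantle fills any gap and the z_c terms cancel.
Column A: 1.83×ρ + 38.66×2660 + (z_c − 40.49)×3350
Column B: 0.6921×0 + 38.16×2670 + (z_c − 0.6921 − 38.16)×3350
The z_c×3350 term appears on both sides and cancels. Collect the known terms of each column as K = Σ(ρt)_known − 3350 × (depth of known layers): K_A = 102835.6 − 3350×40.49 = −32805.9; K_B = 101887.2 − 3350×(0.6921 + 38.16) = −28267.335.
Balance: K_A + 1.83×ρ = K_B, so ρ = (K_B − K_A)/1.83 = 4538.57/1.83 = 2480 kg/m³.

2480 kg/m³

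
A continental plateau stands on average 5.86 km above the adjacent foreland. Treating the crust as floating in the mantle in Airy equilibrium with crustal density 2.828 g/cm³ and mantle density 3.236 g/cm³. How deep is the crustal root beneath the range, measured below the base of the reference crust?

40.6 km

By Archimedes' principle applied to the lithosphere: the weight of the topography is balanced by the buoyancy of the root, ρ_c h = (ρ_m − ρ_c) r.
r = h · ρ_c / (ρ_m − ρ_c) = 5.86 km × 2.828 / (3.236 − 2.828) = 40.6 km.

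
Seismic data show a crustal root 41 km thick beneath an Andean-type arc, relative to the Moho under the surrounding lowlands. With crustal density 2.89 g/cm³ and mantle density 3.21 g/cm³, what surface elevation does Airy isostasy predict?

For local isostatic compensation: ρ_c h = (ρ_m − ρ_c) r.
h = r (ρ_m − ρ_c) / ρ_c = 41 km × (3.21 − 2.89) / 2.89 = 4.54 km.

4.54 km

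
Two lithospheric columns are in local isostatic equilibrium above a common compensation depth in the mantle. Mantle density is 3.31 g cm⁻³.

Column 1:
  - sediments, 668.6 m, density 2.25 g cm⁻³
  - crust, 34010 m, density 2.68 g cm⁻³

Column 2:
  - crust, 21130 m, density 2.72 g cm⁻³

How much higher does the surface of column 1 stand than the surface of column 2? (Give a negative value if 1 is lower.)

For any compensation level in the mantle, the mantle terms cancel and isostasy reduces to e = (Σt_1 − Σt_2) − (Σ(ρt)_1 − Σ(ρt)_2) / ρ_m.
Σt_1 = 34678.6 m; Σt_2 = 21130 m; Σ(ρt)_1 = 92651.15; Σ(ρt)_2 = 57473.6 (in m·g cm⁻³).
e = (34678.6 − 21130) − (92651.15 − 57473.6) / 3.31 = 2920 m.

2920 m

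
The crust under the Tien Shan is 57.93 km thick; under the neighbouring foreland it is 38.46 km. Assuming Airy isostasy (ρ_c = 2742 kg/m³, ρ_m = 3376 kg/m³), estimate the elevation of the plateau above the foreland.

Excess crust Δ = 57.93 km − 38.46 km = 19.47 km, split between elevation h and root r with h + r = Δ.
Airy balance ρ_c h = (ρ_m − ρ_c) r gives r = h ρ_c/(ρ_m − ρ_c), so h (1 + ρ_c/(ρ_m − ρ_c)) = Δ, i.e. h = Δ (ρ_m − ρ_c)/ρ_m.
h = 19.47 km × 634/3376 = 3.66 km.

3.66 km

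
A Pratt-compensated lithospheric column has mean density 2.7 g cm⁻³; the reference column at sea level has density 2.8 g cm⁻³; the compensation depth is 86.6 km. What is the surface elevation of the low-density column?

ρ_ref D = ρ (D + h) → h = D (ρ_ref − ρ)/ρ.
h = 86.6 km × (2.8 − 2.7)/2.7 = 3.21 km.

3.21 km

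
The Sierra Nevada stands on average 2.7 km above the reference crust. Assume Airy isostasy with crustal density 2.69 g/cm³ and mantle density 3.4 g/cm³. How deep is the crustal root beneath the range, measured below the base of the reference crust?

10.2 km

For local isostatic compensation: the weight of the topography is balanced by the buoyancy of the root, ρ_c h = (ρ_m − ρ_c) r.
r = h · ρ_c / (ρ_m − ρ_c) = 2.7 km × 2.69 / (3.4 − 2.69) = 10.2 km.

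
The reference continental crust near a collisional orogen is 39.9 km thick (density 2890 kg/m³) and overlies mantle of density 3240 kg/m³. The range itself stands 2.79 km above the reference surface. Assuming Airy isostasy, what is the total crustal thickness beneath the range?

Root depth r = h ρ_c / (ρ_m − ρ_c) = 2.79 km × 2890 / 350 = 23.04 km.
Total thickness = T + h + r = 39.9 km + 2.79 km + 23.04 km = 65.7 km.

65.7 km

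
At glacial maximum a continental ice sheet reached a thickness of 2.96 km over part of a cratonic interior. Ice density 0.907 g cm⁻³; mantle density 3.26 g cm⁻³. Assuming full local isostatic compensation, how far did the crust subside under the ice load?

0.824 km

Isostatic balance requires: the ice load ρ_ice t is balanced by mantle displaced below, ρ_m s.
s = t ρ_ice / ρ_m = 2.96 km × 0.907/3.26 = 0.824 km.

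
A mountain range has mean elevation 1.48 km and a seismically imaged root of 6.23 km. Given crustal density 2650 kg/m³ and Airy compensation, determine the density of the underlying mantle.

3280 kg/m³

Airy balance: ρ_c h = (ρ_m − ρ_c) r → ρ_m = ρ_c (1 + h/r).
ρ_m = 2650 × (1 + 1.48 km/6.23 km) = 3280 kg/m³.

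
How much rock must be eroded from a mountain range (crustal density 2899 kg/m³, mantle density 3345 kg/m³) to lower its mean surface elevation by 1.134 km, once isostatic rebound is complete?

Net drop Δ = e − u = e − e ρ_c/ρ_m = e (ρ_m − ρ_c)/ρ_m.
e = Δ ρ_m/(ρ_m − ρ_c) = 1.134 km × 3345/446 = 8.51 km.

8.51 km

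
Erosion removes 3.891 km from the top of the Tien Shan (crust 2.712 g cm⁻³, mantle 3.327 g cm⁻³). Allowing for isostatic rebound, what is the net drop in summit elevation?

Rebound u = e ρ_c/ρ_m = 3.891 km × 2.712/3.327 = 3.172 km.
Net surface drop = e − u = 3.891 km − 3.172 km = e (ρ_m − ρ_c)/ρ_m = 0.719 km.

0.719 km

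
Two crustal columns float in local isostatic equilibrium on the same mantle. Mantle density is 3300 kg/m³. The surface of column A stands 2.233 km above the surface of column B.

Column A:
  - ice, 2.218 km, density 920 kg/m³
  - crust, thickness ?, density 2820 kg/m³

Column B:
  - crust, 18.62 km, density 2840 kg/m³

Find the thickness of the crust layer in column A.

Take the compensation level at the base of the deeper column (depth z_c below the surface of column A) and equate Σ ρ_i t_i down to z_c; mantle fills any gap and the z_c terms cancel.
Column A: 2.218×920 + x×2820 + (z_c − 2.218 − x)×3300
Column B: 2.233×0 + 18.62×2840 + (z_c − 2.233 − 18.62)×3300
The z_c×3300 term appears on both sides and cancels. Collect the known terms of each column as K = Σ(ρt)_known − 3300 × (depth of known layers): K_A = 2040.56 − 3300×2.218 = −5278.84; K_B = 52880.8 − 3300×(2.233 + 18.62) = −15934.1.
Balance: K_A − x×(3300 − 2820) = K_B, so x = (K_A − K_B)/(3300 − 2820) = 10655.3/480 = 22.2 km.

22.2 km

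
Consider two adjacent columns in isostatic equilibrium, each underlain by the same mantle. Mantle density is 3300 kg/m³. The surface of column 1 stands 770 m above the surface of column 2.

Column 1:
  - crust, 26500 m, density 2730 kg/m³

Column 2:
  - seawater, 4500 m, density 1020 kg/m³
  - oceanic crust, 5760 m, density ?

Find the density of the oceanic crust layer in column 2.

2900 kg/m³

Take the compensation level at the base of the deeper column (depth z_c below the surface of column 1) and equate Σ ρ_i t_i down to z_c; mantle fills any gap and the z_c terms cancel.
Column 1: 26500×2730 + (z_c − 26500)×3300
Column 2: 770×0 + 4500×1020 + 5760×ρ + (z_c − 770 − 10260)×3300
The z_c×3300 term appears on both sides and cancels. Collect the known terms of each column as K = Σ(ρt)_known − 3300 × (depth of known layers): K_1 = 72345000 − 3300×26500 = −15105000; K_2 = 4590000 − 3300×(770 + 10260) = −31809000.
Balance: K_1 = K_2 + 5760×ρ, so ρ = (K_1 − K_2)/5760 = 16704000/5760 = 2900 kg/m³.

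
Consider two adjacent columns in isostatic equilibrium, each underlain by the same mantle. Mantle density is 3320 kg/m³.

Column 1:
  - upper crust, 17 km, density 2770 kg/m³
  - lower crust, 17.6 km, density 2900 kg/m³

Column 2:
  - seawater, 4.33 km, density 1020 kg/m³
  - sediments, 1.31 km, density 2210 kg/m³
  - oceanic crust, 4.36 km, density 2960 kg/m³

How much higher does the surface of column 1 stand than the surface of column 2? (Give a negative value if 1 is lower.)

1.13 km

For any compensation level in the mantle, the mantle terms cancel and isostasy reduces to e = (Σt_1 − Σt_2) − (Σ(ρt)_1 − Σ(ρt)_2) / ρ_m.
Σt_1 = 34.6 km; Σt_2 = 10 km; Σ(ρt)_1 = 98130; Σ(ρt)_2 = 20217.3 (in km·kg/m³).
e = (34.6 − 10) − (98130 − 20217.3) / 3320 = 1.13 km.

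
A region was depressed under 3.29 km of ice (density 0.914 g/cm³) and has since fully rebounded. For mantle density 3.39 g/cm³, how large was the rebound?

0.887 km

Removing the load lets mantle flow back in; uplift u satisfies ρ_ice t = ρ_m u.
u = t ρ_ice/ρ_m = 3.29 km × 0.914/3.39 = 0.887 km.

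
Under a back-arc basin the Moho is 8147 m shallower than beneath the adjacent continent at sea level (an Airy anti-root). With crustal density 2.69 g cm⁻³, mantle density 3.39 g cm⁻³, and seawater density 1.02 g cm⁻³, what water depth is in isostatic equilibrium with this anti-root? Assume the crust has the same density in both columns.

Replacing a thickness d of crust by seawater at the top must be balanced by replacing crust with mantle at the base: d (ρ_c − ρ_w) = a (ρ_m − ρ_c).
d = a (ρ_m − ρ_c)/(ρ_c − ρ_w) = 8147 m × 0.7/1.67 = 3410 m.

3410 m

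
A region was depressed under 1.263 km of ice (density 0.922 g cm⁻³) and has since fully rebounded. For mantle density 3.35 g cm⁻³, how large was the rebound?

Removing the load lets mantle flow back in; uplift u satisfies ρ_ice t = ρ_m u.
u = t ρ_ice/ρ_m = 1.263 km × 0.922/3.35 = 0.348 km.

0.348 km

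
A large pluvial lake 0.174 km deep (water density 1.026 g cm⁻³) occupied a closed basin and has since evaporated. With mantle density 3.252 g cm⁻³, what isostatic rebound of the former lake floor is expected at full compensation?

u = d ρ_w/ρ_m = 0.174 km × 1.026/3.252 = 0.0549 km.

0.0549 km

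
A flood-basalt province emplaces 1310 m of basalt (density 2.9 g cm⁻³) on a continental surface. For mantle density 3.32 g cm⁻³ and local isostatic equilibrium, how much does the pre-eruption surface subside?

Subaerial loading: s = t ρ_load / ρ_m.
s = 1310 m × 2.9/3.32 = 1140 m.

1140 m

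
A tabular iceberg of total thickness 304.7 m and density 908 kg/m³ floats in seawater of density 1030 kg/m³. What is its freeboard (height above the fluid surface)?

Floating equilibrium: submerged depth d = t ρ_obj/ρ_fluid = 304.7 m × 908/1030 = 268.6 m.
Freeboard = t − d = 304.7 m − 268.6 m = 36.1 m.

36.1 m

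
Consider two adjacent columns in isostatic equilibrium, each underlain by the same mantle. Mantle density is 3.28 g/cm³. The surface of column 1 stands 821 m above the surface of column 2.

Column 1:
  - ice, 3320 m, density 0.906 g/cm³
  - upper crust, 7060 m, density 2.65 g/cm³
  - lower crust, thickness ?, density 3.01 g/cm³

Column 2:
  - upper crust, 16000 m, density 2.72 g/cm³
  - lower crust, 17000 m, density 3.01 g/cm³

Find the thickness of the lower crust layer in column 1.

14500 m

Take the compensation level at the base of the deeper column (depth z_c below the surface of column 1) and equate Σ ρ_i t_i down to z_c; mantle fills any gap and the z_c terms cancel.
Column 1: 3320×0.906 + 7060×2.65 + x×3.01 + (z_c − 10380 − x)×3.28
Column 2: 821×0 + 16000×2.72 + 17000×3.01 + (z_c − 821 − 33000)×3.28
The z_c×3.28 term appears on both sides and cancels. Collect the known terms of each column as K = Σ(ρt)_known − 3.28 × (depth of known layers): K_1 = 21716.92 − 3.28×10380 = −12329.48; K_2 = 94690 − 3.28×(821 + 33000) = −16242.88.
Balance: K_1 − x×(3.28 − 3.01) = K_2, so x = (K_1 − K_2)/(3.28 − 3.01) = 3913.4/0.27 = 14500 m.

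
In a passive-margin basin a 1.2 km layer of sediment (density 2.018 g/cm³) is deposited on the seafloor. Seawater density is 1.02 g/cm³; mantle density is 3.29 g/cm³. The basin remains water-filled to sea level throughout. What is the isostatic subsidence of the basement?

Submarine loading: the sediment displaces seawater, and the subsidence is in turn flooded, so s (ρ_m − ρ_w) = t (ρ_sed − ρ_w).
s = 1.2 km × (2.018 − 1.02) / (3.29 − 1.02) = 0.528 km.

0.528 km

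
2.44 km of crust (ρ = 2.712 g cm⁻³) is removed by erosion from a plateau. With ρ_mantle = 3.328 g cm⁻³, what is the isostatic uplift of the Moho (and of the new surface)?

1.99 km

Unloading: uplift u = e ρ_c/ρ_m = 2.44 km × 2.712/3.328 = 1.99 km.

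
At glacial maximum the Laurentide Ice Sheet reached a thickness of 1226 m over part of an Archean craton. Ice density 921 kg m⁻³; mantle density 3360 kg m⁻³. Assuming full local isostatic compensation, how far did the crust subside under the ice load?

For local isostatic compensation: the ice load ρ_ice t is balanced by mantle displaced below, ρ_m s.
s = t ρ_ice / ρ_m = 1226 m × 921/3360 = 336 m.

336 m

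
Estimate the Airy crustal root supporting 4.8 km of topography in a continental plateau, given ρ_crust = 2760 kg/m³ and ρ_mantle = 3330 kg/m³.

By Archimedes' principle applied to the lithosphere: the weight of the topography is balanced by the buoyancy of the root, ρ_c h = (ρ_m − ρ_c) r.
r = h · ρ_c / (ρ_m − ρ_c) = 4.8 km × 2760 / (3330 − 2760) = 23.2 km.

23.2 km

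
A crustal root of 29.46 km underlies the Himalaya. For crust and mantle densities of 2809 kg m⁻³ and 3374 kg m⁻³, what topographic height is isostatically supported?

5.93 km

Balancing pressure at the compensation depth: ρ_c h = (ρ_m − ρ_c) r.
h = r (ρ_m − ρ_c) / ρ_c = 29.46 km × (3374 − 2809) / 2809 = 5.93 km.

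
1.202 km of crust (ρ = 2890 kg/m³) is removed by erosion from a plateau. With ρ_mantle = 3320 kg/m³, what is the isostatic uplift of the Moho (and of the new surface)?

Unloading: uplift u = e ρ_c/ρ_m = 1.202 km × 2890/3320 = 1.05 km.

1.05 km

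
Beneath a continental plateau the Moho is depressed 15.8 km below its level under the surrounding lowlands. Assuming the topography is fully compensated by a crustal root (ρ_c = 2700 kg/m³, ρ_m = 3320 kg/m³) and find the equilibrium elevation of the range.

3.63 km

Balancing pressure at the compensation depth: ρ_c h = (ρ_m − ρ_c) r.
h = r (ρ_m − ρ_c) / ρ_c = 15.8 km × (3320 − 2700) / 2700 = 3.63 km.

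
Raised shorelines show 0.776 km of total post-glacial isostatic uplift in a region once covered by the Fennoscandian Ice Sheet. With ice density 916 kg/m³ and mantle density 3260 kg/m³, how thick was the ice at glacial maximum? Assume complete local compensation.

u = t ρ_ice/ρ_m → t = u ρ_m/ρ_ice = 0.776 km × 3260/916 = 2.76 km.

2.76 km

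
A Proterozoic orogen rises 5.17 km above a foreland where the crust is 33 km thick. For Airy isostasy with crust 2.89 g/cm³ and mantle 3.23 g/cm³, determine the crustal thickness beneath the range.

Root depth r = h ρ_c / (ρ_m − ρ_c) = 5.17 km × 2.89 / 0.34 = 43.95 km.
Total thickness = T + h + r = 33 km + 5.17 km + 43.95 km = 82.1 km.

82.1 km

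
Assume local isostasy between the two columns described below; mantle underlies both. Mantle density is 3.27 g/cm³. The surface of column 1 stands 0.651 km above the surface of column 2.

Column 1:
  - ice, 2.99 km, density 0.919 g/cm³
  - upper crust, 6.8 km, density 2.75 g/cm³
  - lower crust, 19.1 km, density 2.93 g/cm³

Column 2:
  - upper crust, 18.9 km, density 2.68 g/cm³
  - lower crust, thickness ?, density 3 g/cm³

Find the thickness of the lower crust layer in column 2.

Take the compensation level at the base of the deeper column (depth z_c below the surface of column 1) and equate Σ ρ_i t_i down to z_c; mantle fills any gap and the z_c terms cancel.
Column 1: 2.99×0.919 + 6.8×2.75 + 19.1×2.93 + (z_c − 28.89)×3.27
Column 2: 0.651×0 + 18.9×2.68 + x×3 + (z_c − 0.651 − 18.9 − x)×3.27
The z_c×3.27 term appears on both sides and cancels. Collect the known terms of each column as K = Σ(ρt)_known − 3.27 × (depth of known layers): K_1 = 77.41081 − 3.27×28.89 = −17.05949; K_2 = 50.652 − 3.27×(0.651 + 18.9) = −13.27977.
Balance: K_1 = K_2 − x×(3.27 − 3), so x = (K_2 − K_1)/(3.27 − 3) = 3.77972/0.27 = 14 km.

14 km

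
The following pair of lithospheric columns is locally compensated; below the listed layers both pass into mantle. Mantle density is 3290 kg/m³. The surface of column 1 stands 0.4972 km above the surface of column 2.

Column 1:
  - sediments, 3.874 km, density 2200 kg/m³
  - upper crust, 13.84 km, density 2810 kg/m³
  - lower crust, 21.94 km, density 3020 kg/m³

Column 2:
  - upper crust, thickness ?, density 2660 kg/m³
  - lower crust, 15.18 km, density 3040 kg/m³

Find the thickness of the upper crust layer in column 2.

18 km

Take the compensation level at the base of the deeper column (depth z_c below the surface of column 1) and equate Σ ρ_i t_i down to z_c; mantle fills any gap and the z_c terms cancel.
Column 1: 3.874×2200 + 13.84×2810 + 21.94×3020 + (z_c − 39.654)×3290
Column 2: 0.4972×0 + x×2660 + 15.18×3040 + (z_c − 0.4972 − 15.18 − x)×3290
The z_c×3290 term appears on both sides and cancels. Collect the known terms of each column as K = Σ(ρt)_known − 3290 × (depth of known layers): K_1 = 113672 − 3290×39.654 = −16789.66; K_2 = 46147.2 − 3290×(0.4972 + 15.18) = −5430.788.
Balance: K_1 = K_2 − x×(3290 − 2660), so x = (K_2 − K_1)/(3290 − 2660) = 11358.9/630 = 18 km.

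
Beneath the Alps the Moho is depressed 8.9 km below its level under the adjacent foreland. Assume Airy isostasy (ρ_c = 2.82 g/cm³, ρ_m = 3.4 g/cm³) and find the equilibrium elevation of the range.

1.83 km

By Archimedes' principle applied to the lithosphere: ρ_c h = (ρ_m − ρ_c) r.
h = r (ρ_m − ρ_c) / ρ_c = 8.9 km × (3.4 − 2.82) / 2.82 = 1.83 km.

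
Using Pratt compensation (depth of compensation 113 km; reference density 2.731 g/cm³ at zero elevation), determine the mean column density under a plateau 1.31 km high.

2.7 g/cm³

Pratt balance: ρ_ref D = ρ (D + h).
ρ = ρ_ref D/(D + h) = 2.731 × 113 km/(113 km + 1.31 km) = 2.7 g/cm³.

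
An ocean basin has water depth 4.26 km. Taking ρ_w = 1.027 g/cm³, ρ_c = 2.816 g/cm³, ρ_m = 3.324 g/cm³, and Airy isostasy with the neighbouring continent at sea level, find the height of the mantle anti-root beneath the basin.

Balancing pressure at the compensation depth: replacing crust with seawater at the top is compensated by replacing crust with mantle at the base: d (ρ_c − ρ_w) = a (ρ_m − ρ_c).
a = d (ρ_c − ρ_w)/(ρ_m − ρ_c) = 4.26 km × 1.789/0.508 = 15 km.

15 km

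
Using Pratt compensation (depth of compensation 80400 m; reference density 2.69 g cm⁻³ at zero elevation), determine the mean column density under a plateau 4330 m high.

2.55 g cm⁻³

Pratt balance: ρ_ref D = ρ (D + h).
ρ = ρ_ref D/(D + h) = 2.69 × 80400 m/(80400 m + 4330 m) = 2.55 g cm⁻³.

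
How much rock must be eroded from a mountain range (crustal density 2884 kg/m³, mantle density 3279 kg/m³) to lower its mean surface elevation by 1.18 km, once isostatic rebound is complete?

9.8 km

Net drop Δ = e − u = e − e ρ_c/ρ_m = e (ρ_m − ρ_c)/ρ_m.
e = Δ ρ_m/(ρ_m − ρ_c) = 1.18 km × 3279/395 = 9.8 km.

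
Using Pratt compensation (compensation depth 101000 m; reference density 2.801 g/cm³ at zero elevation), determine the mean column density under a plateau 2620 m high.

Pratt balance: ρ_ref D = ρ (D + h).
ρ = ρ_ref D/(D + h) = 2.801 × 101000 m/(101000 m + 2620 m) = 2.73 g/cm³.

2.73 g/cm³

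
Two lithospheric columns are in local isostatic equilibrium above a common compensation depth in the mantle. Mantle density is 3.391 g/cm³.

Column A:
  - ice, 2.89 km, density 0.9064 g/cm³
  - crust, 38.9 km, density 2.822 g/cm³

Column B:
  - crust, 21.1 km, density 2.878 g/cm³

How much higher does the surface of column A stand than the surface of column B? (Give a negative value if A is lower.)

5.45 km

For any compensation level in the mantle, the mantle terms cancel and isostasy reduces to e = (Σt_A − Σt_B) − (Σ(ρt)_A − Σ(ρt)_B) / ρ_m.
Σt_A = 41.79 km; Σt_B = 21.1 km; Σ(ρt)_A = 112.395296; Σ(ρt)_B = 60.7258 (in km·g/cm³).
e = (41.79 − 21.1) − (112.395296 − 60.7258) / 3.391 = 5.45 km.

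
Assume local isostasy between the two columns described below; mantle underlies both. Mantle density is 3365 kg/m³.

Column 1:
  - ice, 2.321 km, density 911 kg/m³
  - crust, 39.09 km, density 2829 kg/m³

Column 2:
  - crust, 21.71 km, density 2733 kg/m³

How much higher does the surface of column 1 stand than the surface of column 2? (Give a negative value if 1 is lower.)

For any compensation level in the mantle, the mantle terms cancel and isostasy reduces to e = (Σt_1 − Σt_2) − (Σ(ρt)_1 − Σ(ρt)_2) / ρ_m.
Σt_1 = 41.411 km; Σt_2 = 21.71 km; Σ(ρt)_1 = 112700.041; Σ(ρt)_2 = 59333.43 (in km·kg/m³).
e = (41.411 − 21.71) − (112700.041 − 59333.43) / 3365 = 3.84 km.

3.84 km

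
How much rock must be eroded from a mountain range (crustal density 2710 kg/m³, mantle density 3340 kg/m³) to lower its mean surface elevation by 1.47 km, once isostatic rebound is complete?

7.79 km

Net drop Δ = e − u = e − e ρ_c/ρ_m = e (ρ_m − ρ_c)/ρ_m.
e = Δ ρ_m/(ρ_m − ρ_c) = 1.47 km × 3340/630 = 7.79 km.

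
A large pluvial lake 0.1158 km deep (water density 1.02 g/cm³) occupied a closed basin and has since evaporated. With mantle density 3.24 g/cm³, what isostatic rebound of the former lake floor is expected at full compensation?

u = d ρ_w/ρ_m = 0.1158 km × 1.02/3.24 = 0.0365 km.

0.0365 km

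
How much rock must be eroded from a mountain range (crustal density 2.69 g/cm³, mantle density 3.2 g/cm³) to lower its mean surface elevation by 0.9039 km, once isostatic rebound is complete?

Net drop Δ = e − u = e − e ρ_c/ρ_m = e (ρ_m − ρ_c)/ρ_m.
e = Δ ρ_m/(ρ_m − ρ_c) = 0.9039 km × 3.2/0.51 = 5.67 km.

5.67 km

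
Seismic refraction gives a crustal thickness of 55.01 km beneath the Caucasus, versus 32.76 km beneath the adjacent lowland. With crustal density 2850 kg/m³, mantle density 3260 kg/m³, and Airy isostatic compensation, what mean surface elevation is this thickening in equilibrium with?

Excess crust Δ = 55.01 km − 32.76 km = 22.25 km, split between elevation h and root r with h + r = Δ.
Airy balance ρ_c h = (ρ_m − ρ_c) r gives r = h ρ_c/(ρ_m − ρ_c), so h (1 + ρ_c/(ρ_m − ρ_c)) = Δ, i.e. h = Δ (ρ_m − ρ_c)/ρ_m.
h = 22.25 km × 410/3260 = 2.8 km.

2.8 km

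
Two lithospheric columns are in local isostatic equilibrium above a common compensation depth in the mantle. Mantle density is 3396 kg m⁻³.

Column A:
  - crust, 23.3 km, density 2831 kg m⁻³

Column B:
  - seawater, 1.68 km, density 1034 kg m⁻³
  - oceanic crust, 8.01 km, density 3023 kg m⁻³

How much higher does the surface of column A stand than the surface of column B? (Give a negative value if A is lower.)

1.83 km

For any compensation level in the mantle, the mantle terms cancel and isostasy reduces to e = (Σt_A − Σt_B) − (Σ(ρt)_A − Σ(ρt)_B) / ρ_m.
Σt_A = 23.3 km; Σt_B = 9.69 km; Σ(ρt)_A = 65962.3; Σ(ρt)_B = 25951.35 (in km·kg m⁻³).
e = (23.3 − 9.69) − (65962.3 − 25951.35) / 3396 = 1.83 km.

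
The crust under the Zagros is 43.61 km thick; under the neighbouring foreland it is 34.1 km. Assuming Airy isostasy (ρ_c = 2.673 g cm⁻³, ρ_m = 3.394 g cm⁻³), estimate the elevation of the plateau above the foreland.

Excess crust Δ = 43.61 km − 34.1 km = 9.51 km, split between elevation h and root r with h + r = Δ.
Airy balance ρ_c h = (ρ_m − ρ_c) r gives r = h ρ_c/(ρ_m − ρ_c), so h (1 + ρ_c/(ρ_m − ρ_c)) = Δ, i.e. h = Δ (ρ_m − ρ_c)/ρ_m.
h = 9.51 km × 0.721/3.394 = 2.02 km.

2.02 km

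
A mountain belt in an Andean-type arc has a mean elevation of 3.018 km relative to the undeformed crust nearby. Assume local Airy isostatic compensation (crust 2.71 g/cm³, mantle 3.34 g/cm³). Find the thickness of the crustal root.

13 km

Equating mass per unit area of the two columns: the weight of the topography is balanced by the buoyancy of the root, ρ_c h = (ρ_m − ρ_c) r.
r = h · ρ_c / (ρ_m − ρ_c) = 3.018 km × 2.71 / (3.34 − 2.71) = 13 km.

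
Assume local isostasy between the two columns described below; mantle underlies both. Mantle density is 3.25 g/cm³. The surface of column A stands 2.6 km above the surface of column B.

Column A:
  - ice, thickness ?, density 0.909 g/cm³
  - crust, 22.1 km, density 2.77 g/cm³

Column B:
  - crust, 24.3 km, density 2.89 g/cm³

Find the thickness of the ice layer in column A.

2.82 km

Take the compensation level at the base of the deeper column (depth z_c below the surface of column A) and equate Σ ρ_i t_i down to z_c; mantle fills any gap and the z_c terms cancel.
Column A: x×0.909 + 22.1×2.77 + (z_c − 22.1 − x)×3.25
Column B: 2.6×0 + 24.3×2.89 + (z_c − 2.6 − 24.3)×3.25
The z_c×3.25 term appears on both sides and cancels. Collect the known terms of each column as K = Σ(ρt)_known − 3.25 × (depth of known layers): K_A = 61.217 − 3.25×22.1 = −10.608; K_B = 70.227 − 3.25×(2.6 + 24.3) = −17.198.
Balance: K_A − x×(3.25 − 0.909) = K_B, so x = (K_A − K_B)/(3.25 − 0.909) = 6.59/2.341 = 2.82 km.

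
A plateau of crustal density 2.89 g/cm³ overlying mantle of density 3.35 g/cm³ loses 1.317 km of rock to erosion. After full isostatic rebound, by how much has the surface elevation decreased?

Rebound u = e ρ_c/ρ_m = 1.317 km × 2.89/3.35 = 1.136 km.
Net surface drop = e − u = 1.317 km − 1.136 km = e (ρ_m − ρ_c)/ρ_m = 0.181 km.

0.181 km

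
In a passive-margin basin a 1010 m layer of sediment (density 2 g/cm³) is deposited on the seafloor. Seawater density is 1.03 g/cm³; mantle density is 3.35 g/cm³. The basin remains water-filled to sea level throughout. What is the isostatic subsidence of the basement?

Submarine loading: the sediment displaces seawater, and the subsidence is in turn flooded, so s (ρ_m − ρ_w) = t (ρ_sed − ρ_w).
s = 1010 m × (2 − 1.03) / (3.35 − 1.03) = 422 m.

422 m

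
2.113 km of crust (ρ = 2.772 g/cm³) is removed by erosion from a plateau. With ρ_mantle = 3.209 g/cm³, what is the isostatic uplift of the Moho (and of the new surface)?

Unloading: uplift u = e ρ_c/ρ_m = 2.113 km × 2.772/3.209 = 1.83 km.

1.83 km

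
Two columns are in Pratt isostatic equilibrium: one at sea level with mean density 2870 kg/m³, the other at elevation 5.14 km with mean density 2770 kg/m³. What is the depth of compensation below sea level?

ρ_ref D = ρ (D + h) → D (ρ_ref − ρ) = ρ h.
D = ρ h/(ρ_ref − ρ) = 2770 × 5.14 km/(2870 − 2770) = 142 km.

142 km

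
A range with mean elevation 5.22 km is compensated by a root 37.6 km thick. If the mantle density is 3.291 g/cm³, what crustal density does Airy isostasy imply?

2.89 g/cm³

ρ_c h = (ρ_m − ρ_c) r → ρ_c (h + r) = ρ_m r → ρ_c = ρ_m r / (h + r).
ρ_c = 3.291 × 37.6 km / (5.22 km + 37.6 km) = 2.89 g/cm³.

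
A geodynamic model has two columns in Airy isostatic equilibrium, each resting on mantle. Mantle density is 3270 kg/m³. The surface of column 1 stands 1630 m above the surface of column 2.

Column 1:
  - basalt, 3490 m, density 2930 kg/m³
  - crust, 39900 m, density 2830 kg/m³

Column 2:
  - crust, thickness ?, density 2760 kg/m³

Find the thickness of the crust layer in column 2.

26300 m

Take the compensation level at the base of the deeper column (depth z_c below the surface of column 1) and equate Σ ρ_i t_i down to z_c; mantle fills any gap and the z_c terms cancel.
Column 1: 3490×2930 + 39900×2830 + (z_c − 43390)×3270
Column 2: 1630×0 + x×2760 + (z_c − 1630 − 0 − x)×3270
The z_c×3270 term appears on both sides and cancels. Collect the known terms of each column as K = Σ(ρt)_known − 3270 × (depth of known layers): K_1 = 123142700 − 3270×43390 = −18742600; K_2 = 0 − 3270×(1630 + 0) = −5330100.
Balance: K_1 = K_2 − x×(3270 − 2760), so x = (K_2 − K_1)/(3270 − 2760) = 13412500/510 = 26300 m.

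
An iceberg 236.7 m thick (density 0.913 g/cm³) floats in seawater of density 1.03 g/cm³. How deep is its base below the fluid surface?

Draft d = t ρ_obj/ρ_fluid = 236.7 m × 0.913/1.03 = 210 m.

210 m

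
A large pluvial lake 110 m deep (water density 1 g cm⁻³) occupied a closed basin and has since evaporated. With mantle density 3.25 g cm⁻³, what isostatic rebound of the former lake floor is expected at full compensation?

33.8 m

u = d ρ_w/ρ_m = 110 m × 1/3.25 = 33.8 m.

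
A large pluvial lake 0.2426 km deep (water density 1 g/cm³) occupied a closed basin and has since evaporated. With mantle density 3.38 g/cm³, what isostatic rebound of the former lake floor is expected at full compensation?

u = d ρ_w/ρ_m = 0.2426 km × 1/3.38 = 0.0718 km.

0.0718 km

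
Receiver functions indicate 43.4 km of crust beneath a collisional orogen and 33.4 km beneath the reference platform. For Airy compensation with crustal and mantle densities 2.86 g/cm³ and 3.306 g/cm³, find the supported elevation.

Excess crust Δ = 43.4 km − 33.4 km = 10 km, split between elevation h and root r with h + r = Δ.
Airy balance ρ_c h = (ρ_m − ρ_c) r gives r = h ρ_c/(ρ_m − ρ_c), so h (1 + ρ_c/(ρ_m − ρ_c)) = Δ, i.e. h = Δ (ρ_m − ρ_c)/ρ_m.
h = 10 km × 0.446/3.306 = 1.35 km.

1.35 km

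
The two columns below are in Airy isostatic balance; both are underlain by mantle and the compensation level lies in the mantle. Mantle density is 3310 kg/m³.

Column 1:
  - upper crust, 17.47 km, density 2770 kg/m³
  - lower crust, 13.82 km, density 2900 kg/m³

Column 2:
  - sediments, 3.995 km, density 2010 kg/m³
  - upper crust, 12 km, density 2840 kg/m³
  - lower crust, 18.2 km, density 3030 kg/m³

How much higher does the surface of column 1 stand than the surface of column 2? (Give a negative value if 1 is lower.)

For any compensation level in the mantle, the mantle terms cancel and isostasy reduces to e = (Σt_1 − Σt_2) − (Σ(ρt)_1 − Σ(ρt)_2) / ρ_m.
Σt_1 = 31.29 km; Σt_2 = 34.195 km; Σ(ρt)_1 = 88469.9; Σ(ρt)_2 = 97255.95 (in km·kg/m³).
e = (31.29 − 34.195) − (88469.9 − 97255.95) / 3310 = −0.251 km.

−0.251 km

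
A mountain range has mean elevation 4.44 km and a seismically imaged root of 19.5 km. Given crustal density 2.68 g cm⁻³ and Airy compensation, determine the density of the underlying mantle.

Airy balance: ρ_c h = (ρ_m − ρ_c) r → ρ_m = ρ_c (1 + h/r).
ρ_m = 2.68 × (1 + 4.44 km/19.5 km) = 3.29 g cm⁻³.

3.29 g cm⁻³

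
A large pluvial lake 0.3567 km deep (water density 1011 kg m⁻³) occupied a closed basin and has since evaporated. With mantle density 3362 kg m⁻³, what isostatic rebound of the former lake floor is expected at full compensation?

0.107 km

u = d ρ_w/ρ_m = 0.3567 km × 1011/3362 = 0.107 km.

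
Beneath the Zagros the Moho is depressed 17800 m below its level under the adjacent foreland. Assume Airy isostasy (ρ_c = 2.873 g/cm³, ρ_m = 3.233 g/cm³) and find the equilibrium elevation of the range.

For local isostatic compensation: ρ_c h = (ρ_m − ρ_c) r.
h = r (ρ_m − ρ_c) / ρ_c = 17800 m × (3.233 − 2.873) / 2.873 = 2230 m.

2230 m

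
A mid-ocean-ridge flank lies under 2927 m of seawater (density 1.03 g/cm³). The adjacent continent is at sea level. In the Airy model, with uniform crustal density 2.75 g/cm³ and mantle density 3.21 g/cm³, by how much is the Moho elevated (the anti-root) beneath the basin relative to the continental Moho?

10900 m

Isostatic balance requires: replacing crust with seawater at the top is compensated by replacing crust with mantle at the base: d (ρ_c − ρ_w) = a (ρ_m − ρ_c).
a = d (ρ_c − ρ_w)/(ρ_m − ρ_c) = 2927 m × 1.72/0.46 = 10900 m.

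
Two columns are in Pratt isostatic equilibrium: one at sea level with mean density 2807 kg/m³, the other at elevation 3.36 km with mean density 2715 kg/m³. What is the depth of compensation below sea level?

ρ_ref D = ρ (D + h) → D (ρ_ref − ρ) = ρ h.
D = ρ h/(ρ_ref − ρ) = 2715 × 3.36 km/(2807 − 2715) = 99.2 km.

99.2 km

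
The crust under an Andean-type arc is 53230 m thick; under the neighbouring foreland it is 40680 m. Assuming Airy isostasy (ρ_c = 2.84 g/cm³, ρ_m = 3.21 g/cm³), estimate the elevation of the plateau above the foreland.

Excess crust Δ = 53230 m − 40680 m = 12550 m, split between elevation h and root r with h + r = Δ.
Airy balance ρ_c h = (ρ_m − ρ_c) r gives r = h ρ_c/(ρ_m − ρ_c), so h (1 + ρ_c/(ρ_m − ρ_c)) = Δ, i.e. h = Δ (ρ_m − ρ_c)/ρ_m.
h = 12550 m × 0.37/3.21 = 1450 m.

1450 m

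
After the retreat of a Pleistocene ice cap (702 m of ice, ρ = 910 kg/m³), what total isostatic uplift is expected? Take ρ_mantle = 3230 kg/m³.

Removing the load lets mantle flow back in; uplift u satisfies ρ_ice t = ρ_m u.
u = t ρ_ice/ρ_m = 702 m × 910/3230 = 198 m.

198 m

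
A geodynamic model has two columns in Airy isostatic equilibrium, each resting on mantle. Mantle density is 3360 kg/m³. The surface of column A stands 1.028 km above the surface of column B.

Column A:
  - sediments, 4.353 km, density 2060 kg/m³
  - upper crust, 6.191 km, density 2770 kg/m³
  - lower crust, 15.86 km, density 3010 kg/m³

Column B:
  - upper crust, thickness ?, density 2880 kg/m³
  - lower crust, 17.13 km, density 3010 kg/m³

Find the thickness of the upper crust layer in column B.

Take the compensation level at the base of the deeper column (depth z_c below the surface of column A) and equate Σ ρ_i t_i down to z_c; mantle fills any gap and the z_c terms cancel.
Column A: 4.353×2060 + 6.191×2770 + 15.86×3010 + (z_c − 26.404)×3360
Column B: 1.028×0 + x×2880 + 17.13×3010 + (z_c − 1.028 − 17.13 − x)×3360
The z_c×3360 term appears on both sides and cancels. Collect the known terms of each column as K = Σ(ρt)_known − 3360 × (depth of known layers): K_A = 73854.85 − 3360×26.404 = −14862.59; K_B = 51561.3 − 3360×(1.028 + 17.13) = −9449.58.
Balance: K_A = K_B − x×(3360 − 2880), so x = (K_B − K_A)/(3360 − 2880) = 5413.01/480 = 11.3 km.

11.3 km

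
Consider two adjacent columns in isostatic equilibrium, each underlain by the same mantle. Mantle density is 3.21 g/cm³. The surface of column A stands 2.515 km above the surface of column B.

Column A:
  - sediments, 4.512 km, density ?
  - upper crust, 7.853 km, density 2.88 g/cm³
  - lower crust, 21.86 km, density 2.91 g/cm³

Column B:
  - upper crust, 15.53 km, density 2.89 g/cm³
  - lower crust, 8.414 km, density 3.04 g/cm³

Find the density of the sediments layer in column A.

2.03 g/cm³

Take the compensation level at the base of the deeper column (depth z_c below the surface of column A) and equate Σ ρ_i t_i down to z_c; mantle fills any gap and the z_c terms cancel.
Column A: 4.512×ρ + 7.853×2.88 + 21.86×2.91 + (z_c − 34.225)×3.21
Column B: 2.515×0 + 15.53×2.89 + 8.414×3.04 + (z_c − 2.515 − 23.944)×3.21
The z_c×3.21 term appears on both sides and cancels. Collect the known terms of each column as K = Σ(ρt)_known − 3.21 × (depth of known layers): K_A = 86.22924 − 3.21×34.225 = −23.63301; K_B = 70.46026 − 3.21×(2.515 + 23.944) = −14.47313.
Balance: K_A + 4.512×ρ = K_B, so ρ = (K_B − K_A)/4.512 = 9.15988/4.512 = 2.03 g/cm³.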